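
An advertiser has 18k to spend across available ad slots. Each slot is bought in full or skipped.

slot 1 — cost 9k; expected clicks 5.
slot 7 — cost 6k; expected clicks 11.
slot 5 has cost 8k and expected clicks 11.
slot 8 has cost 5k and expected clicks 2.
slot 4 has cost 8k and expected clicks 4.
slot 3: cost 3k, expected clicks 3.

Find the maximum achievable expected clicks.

This is an integer program with binary decision variables.
Allowing fractional choices, the relaxed optimum would be about 25.6, but ad slots are indivisible.
slot 7 + slot 5 + slot 3: cost 6 + 8 + 3 = 17 ≤ 18, expected clicks 11 + 11 + 3 = 25.
slot 7 + slot 5: cost 6 + 8 = 14 ≤ 18, expected clicks 11 + 11 = 22.
Best is slot 7, slot 5, and slot 3 with total expected clicks 25.

25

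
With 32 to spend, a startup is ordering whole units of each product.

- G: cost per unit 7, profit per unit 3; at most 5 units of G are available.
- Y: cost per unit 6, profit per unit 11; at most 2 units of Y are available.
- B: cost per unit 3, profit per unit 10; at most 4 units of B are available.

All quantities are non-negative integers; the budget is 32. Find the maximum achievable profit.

Take 1×G, 2×Y, and 4×B: cost 31 ≤ 32, profit 1·3 + 2·11 + 4·10 = 65.
B has the best ratio (10/3) and is taken to its limit of 4; remaining capacity is filled optimally with the others.

65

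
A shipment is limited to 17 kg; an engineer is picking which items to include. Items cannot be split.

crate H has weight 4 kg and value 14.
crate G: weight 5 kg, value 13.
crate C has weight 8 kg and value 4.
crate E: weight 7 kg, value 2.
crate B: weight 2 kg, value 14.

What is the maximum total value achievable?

41

Allowing fractional choices, the relaxed optimum would be about 44.0, but items are indivisible.
crate H + crate G + crate B: weight 4 + 5 + 2 = 11 ≤ 17, value 14 + 13 + 14 = 41.
crate G + crate C + crate B: weight 5 + 8 + 2 = 15 ≤ 17, value 13 + 4 + 14 = 31.
crate H + crate C + crate B: weight 4 + 8 + 2 = 14 ≤ 17, value 14 + 4 + 14 = 32.
Best is crate H, crate G, and crate B with total value 41.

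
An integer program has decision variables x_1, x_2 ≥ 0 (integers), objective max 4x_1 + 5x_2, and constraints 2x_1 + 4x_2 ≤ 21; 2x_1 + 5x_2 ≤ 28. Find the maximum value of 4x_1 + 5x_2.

Relaxing integrality, the LP optimum is 42.00 at (x_1,x_2) = (10.5, 0), which is not an integer point.
(x_1,x_2)=(10,0): 2·10+4·0=20≤21, 2·10+5·0=20≤28, objective 40.
(x_1,x_2)=(9,0): 2·9+4·0=18≤21, 2·9+5·0=18≤28, objective 36.
The best lattice point is (10,0), giving 40.

40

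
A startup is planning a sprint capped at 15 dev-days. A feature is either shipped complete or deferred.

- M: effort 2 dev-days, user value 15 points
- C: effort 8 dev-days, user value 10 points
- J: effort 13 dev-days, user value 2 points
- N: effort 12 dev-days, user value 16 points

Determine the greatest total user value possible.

M + N: effort 2 + 12 = 14 ≤ 15, user value 15 + 16 = 31.
M + C: effort 2 + 8 = 10 ≤ 15, user value 15 + 10 = 25.
Best is M and N with total user value 31.

31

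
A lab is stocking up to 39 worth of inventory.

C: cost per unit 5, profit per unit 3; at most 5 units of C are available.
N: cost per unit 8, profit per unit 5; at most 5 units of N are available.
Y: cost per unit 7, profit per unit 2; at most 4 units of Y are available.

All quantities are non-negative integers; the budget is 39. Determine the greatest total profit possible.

This is a bounded integer knapsack.
N has the best ratio (5/8); taking only N gives at most 4×5 = 20 (stopped by the cost limit).
Mixing does better — 3×C and 3×N: cost 39 ≤ 39, profit 3·3 + 3·5 = 24.

24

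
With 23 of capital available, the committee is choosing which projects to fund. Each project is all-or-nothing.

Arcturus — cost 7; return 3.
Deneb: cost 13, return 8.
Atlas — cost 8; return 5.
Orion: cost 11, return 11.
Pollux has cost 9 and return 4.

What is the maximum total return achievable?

16

Treat it as a binary knapsack problem.
Arcturus + Orion: cost 7 + 11 = 18 ≤ 23, return 3 + 11 = 14.
Orion + Pollux: cost 11 + 9 = 20 ≤ 23, return 11 + 4 = 15.
Atlas + Orion: cost 8 + 11 = 19 ≤ 23, return 5 + 11 = 16.
Best is Atlas and Orion with total return 16.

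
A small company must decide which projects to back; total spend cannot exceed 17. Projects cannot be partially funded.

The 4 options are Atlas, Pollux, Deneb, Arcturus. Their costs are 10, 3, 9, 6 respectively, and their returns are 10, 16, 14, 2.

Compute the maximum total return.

This is an integer program with binary decision variables.
Take Pollux and Deneb: cost 3 + 9 = 12 ≤ 17, return 16 + 14 = 30.
No other feasible combination does better.

30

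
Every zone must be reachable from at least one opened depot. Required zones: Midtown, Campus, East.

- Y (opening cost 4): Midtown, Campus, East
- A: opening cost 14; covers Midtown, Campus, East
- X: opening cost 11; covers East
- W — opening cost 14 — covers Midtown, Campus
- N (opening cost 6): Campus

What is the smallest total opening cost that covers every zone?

4

This is an integer covering problem.
Y alone covers Midtown, Campus, East — every zone.
Total opening cost: 4.
No cover costs less than 4.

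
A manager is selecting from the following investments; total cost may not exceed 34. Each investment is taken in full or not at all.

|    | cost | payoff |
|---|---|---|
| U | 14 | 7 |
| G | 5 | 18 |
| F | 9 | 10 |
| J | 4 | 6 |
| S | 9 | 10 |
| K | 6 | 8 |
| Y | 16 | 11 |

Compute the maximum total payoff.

Allowing fractional choices, the relaxed optimum would be about 52.7, but investments are indivisible.
G + F + S + K: cost 5 + 9 + 9 + 6 = 29 ≤ 34, payoff 18 + 10 + 10 + 8 = 46.
G + F + J + Y: cost 5 + 9 + 4 + 16 = 34 ≤ 34, payoff 18 + 10 + 6 + 11 = 45.
G + F + J + S + K: cost 5 + 9 + 4 + 9 + 6 = 33 ≤ 34, payoff 18 + 10 + 6 + 10 + 8 = 52.
Best is G, F, J, S, and K with total payoff 52.

52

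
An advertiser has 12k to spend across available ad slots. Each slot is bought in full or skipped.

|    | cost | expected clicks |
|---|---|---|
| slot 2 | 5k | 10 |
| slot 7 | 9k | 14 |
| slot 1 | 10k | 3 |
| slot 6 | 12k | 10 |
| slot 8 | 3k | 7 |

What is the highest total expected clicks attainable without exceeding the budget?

21

slot 2 + slot 8: cost 5 + 3 = 8 ≤ 12, expected clicks 10 + 7 = 17.
slot 7: cost 9 ≤ 12, expected clicks 14.
slot 7 + slot 8: cost 9 + 3 = 12 ≤ 12, expected clicks 14 + 7 = 21.
Best is slot 7 and slot 8 with total expected clicks 21.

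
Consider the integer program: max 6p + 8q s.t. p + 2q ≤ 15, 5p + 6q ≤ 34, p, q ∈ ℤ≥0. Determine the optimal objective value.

44

Relaxing integrality, the LP optimum is 45.33 at (p,q) = (0, 5.67), which is not an integer point.
(p,q)=(2,4): 1·2+2·4=10≤15, 5·2+6·4=34≤34, objective 44.
(p,q)=(3,3): 1·3+2·3=9≤15, 5·3+6·3=33≤34, objective 42.
(p,q)=(0,5): 1·0+2·5=10≤15, 5·0+6·5=30≤34, objective 40.
The best lattice point is (2,4), giving 44.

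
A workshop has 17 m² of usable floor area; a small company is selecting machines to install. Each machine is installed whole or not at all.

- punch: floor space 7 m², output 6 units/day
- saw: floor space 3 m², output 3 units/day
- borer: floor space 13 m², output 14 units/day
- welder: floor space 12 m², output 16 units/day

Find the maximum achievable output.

saw + borer: floor space 3 + 13 = 16 ≤ 17, output 3 + 14 = 17.
welder: floor space 12 ≤ 17, output 16.
saw + welder: floor space 3 + 12 = 15 ≤ 17, output 3 + 16 = 19.
Best is saw and welder with total output 19.

19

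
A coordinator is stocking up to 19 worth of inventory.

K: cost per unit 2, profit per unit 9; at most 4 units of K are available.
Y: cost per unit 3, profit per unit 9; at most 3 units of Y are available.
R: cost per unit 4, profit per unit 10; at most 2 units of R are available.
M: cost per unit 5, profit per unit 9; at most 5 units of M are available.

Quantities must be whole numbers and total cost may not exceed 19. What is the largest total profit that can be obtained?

65

Take 4×K, 1×Y, and 2×R: cost 19 ≤ 19, profit 4·9 + 1·9 + 2·10 = 65.
K has the best ratio (9/2) and is taken to its limit of 4; remaining capacity is filled optimally with the others.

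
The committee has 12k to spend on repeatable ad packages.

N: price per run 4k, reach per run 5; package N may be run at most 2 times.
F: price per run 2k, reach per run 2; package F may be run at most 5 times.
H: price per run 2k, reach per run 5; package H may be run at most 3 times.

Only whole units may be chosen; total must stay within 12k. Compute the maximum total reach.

Take 1×N, 1×F, and 3×H: price 12 ≤ 12, reach 1·5 + 1·2 + 3·5 = 22.
H has the best ratio (5/2) and is taken to its limit of 3; remaining capacity is filled optimally with the others.

22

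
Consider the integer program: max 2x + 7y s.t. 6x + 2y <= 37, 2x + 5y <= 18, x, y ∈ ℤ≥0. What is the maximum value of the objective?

23

(x,y)=(1,3) is feasible, giving 23.
(x,y)=(0,3) is feasible, giving 21.
Maximum is 23 at (x,y)=(1,3).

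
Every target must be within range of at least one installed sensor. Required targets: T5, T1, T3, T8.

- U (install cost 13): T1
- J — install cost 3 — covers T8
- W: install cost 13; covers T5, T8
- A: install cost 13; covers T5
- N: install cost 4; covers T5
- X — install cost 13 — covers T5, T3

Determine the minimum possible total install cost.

The greedy cost-per-new-target heuristic would pick J, N, U, and X for 33, but a cheaper cover exists.
Choose U, J, and X: together they cover T5, T1, T3, T8 — every target.
Total install cost: 13 + 3 + 13 = 29.
No cover costs less than 29.

29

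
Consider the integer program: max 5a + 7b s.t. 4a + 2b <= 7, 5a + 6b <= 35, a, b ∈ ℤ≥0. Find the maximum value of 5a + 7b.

Relaxing integrality, the LP optimum is 24.50 at (a,b) = (0, 3.5), which is not an integer point.
(a,b)=(0,3): 4·0+2·3=6≤7, 5·0+6·3=18≤35, objective 21.
(a,b)=(0,2): 4·0+2·2=4≤7, 5·0+6·2=12≤35, objective 14.
Maximum is 21 at (a,b)=(0,3).

21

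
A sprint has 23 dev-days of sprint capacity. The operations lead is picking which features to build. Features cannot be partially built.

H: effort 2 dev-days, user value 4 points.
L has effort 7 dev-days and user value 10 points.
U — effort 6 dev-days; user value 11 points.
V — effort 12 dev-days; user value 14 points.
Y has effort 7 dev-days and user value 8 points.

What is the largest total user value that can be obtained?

Allowing fractional choices, the relaxed optimum would be about 34.3, but features are indivisible.
L + U + Y: effort 7 + 6 + 7 = 20 ≤ 23, user value 10 + 11 + 8 = 29.
H + L + U + Y: effort 2 + 7 + 6 + 7 = 22 ≤ 23, user value 4 + 10 + 11 + 8 = 33.
H + U + V: effort 2 + 6 + 12 = 20 ≤ 23, user value 4 + 11 + 14 = 29.
Best is H, L, U, and Y with total user value 33.

33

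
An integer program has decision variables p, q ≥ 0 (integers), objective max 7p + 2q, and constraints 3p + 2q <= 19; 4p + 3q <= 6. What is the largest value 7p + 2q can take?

Relaxing integrality, the LP optimum is 10.50 at (p,q) = (1.5, 0), which is not an integer point.
(p,q)=(1,0): 3·1+2·0=3≤19, 4·1+3·0=4≤6, objective 7.
(p,q)=(0,1): 3·0+2·1=2≤19, 4·0+3·1=3≤6, objective 2.
(p,q)=(0,0): 3·0+2·0=0≤19, 4·0+3·0=0≤6, objective 0.
The best lattice point is (1,0), giving 7.

7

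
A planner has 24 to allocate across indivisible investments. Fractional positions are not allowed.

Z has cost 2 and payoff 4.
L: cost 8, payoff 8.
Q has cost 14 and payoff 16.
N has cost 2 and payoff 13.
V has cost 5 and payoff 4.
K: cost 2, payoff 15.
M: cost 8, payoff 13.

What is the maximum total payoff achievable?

Treat it as a binary knapsack problem.
Take Z, L, N, K, and M: cost 2 + 8 + 2 + 2 + 8 = 22 ≤ 24, payoff 4 + 8 + 13 + 15 + 13 = 53.
No other feasible combination does better.

53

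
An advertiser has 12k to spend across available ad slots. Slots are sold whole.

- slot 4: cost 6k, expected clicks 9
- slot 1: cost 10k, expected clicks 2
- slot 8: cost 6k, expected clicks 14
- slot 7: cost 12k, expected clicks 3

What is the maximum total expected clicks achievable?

Treat it as a binary knapsack problem.
slot 4: cost 6 ≤ 12, expected clicks 9.
slot 8: cost 6 ≤ 12, expected clicks 14.
slot 4 + slot 8: cost 6 + 6 = 12 ≤ 12, expected clicks 9 + 14 = 23.
Best is slot 4 and slot 8 with total expected clicks 23.

23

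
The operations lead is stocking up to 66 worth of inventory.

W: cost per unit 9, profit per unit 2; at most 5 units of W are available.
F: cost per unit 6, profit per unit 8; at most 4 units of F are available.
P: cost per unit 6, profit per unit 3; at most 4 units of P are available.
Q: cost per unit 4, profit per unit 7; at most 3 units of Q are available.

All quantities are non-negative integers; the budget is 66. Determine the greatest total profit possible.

Take 4×F, 4×P, and 3×Q: cost 60 ≤ 66, profit 4·8 + 4·3 + 3·7 = 65.
Q has the best ratio (7/4) and is taken to its limit of 3; remaining capacity is filled optimally with the others.

65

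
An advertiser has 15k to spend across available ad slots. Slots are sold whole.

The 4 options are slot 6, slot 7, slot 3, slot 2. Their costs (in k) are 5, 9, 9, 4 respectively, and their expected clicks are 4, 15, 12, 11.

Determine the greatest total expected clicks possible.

26

This is a 0-1 knapsack instance.
Take slot 7 and slot 2: cost 9 + 4 = 13 ≤ 15, expected clicks 15 + 11 = 26.
No other feasible combination does better.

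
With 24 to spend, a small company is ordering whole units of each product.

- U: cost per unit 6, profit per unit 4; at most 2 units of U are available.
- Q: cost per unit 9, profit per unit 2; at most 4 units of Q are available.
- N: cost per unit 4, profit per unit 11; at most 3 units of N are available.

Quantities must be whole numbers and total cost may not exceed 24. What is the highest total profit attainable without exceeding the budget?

1×U and 3×N: cost 18 ≤ 24, profit 1·4 + 3·11 = 37.
2×U and 3×N: cost 24 ≤ 24, profit 2·4 + 3·11 = 41.
Best is 41.

41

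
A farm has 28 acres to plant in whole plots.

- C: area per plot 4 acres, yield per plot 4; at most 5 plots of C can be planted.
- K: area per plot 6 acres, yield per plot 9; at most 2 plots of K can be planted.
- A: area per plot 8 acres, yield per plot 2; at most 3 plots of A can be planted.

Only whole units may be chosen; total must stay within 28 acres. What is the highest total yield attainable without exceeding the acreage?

34

K has the best ratio (9/6); taking only K gives at most 2×9 = 18 (stopped by the supply cap of 2).
Mixing does better — 4×C and 2×K: area 28 ≤ 28, yield 4·4 + 2·9 = 34.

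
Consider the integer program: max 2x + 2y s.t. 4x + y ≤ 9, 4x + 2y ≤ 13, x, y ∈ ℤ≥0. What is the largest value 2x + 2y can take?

The continuous relaxation peaks at (0, 6.5) with value 13.00; rounding to a feasible lattice point costs some objective.
(x,y)=(0,6) is feasible, giving 12.
(x,y)=(0,5) is feasible, giving 10.
No feasible integer point exceeds 12.

12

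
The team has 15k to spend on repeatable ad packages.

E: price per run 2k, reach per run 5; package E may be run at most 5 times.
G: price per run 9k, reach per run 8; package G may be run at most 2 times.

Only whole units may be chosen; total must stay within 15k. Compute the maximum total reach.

25

This is a bounded integer knapsack.
E has the best ratio (5/2); taking only E gives at most 5×5 = 25 (stopped by the supply cap of 5).
Optimal: 5×E: price 10 ≤ 15, reach 5·5 = 25.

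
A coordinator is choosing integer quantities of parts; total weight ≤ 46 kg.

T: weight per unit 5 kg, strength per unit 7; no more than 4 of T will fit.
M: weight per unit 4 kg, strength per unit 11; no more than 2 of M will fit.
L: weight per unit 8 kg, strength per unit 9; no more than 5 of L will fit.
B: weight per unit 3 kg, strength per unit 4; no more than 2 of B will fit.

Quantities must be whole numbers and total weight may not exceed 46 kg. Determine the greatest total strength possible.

69

This is a bounded integer knapsack.
Take 3×T, 2×M, 2×L, and 2×B: weight 45 ≤ 46, strength 3·7 + 2·11 + 2·9 + 2·4 = 69.
M has the best ratio (11/4) and is taken to its limit of 2; remaining capacity is filled optimally with the others.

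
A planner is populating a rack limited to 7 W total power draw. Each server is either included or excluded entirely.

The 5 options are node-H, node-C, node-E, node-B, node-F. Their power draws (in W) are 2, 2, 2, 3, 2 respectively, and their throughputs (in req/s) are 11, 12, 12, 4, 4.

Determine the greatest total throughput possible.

35

This is a 0-1 knapsack instance.
Allowing fractional choices, the relaxed optimum would be about 37.0, but servers are indivisible.
node-C + node-E + node-F: power draw 2 + 2 + 2 = 6 ≤ 7, throughput 12 + 12 + 4 = 28.
node-H + node-C + node-E: power draw 2 + 2 + 2 = 6 ≤ 7, throughput 11 + 12 + 12 = 35.
node-C + node-E + node-B: power draw 2 + 2 + 3 = 7 ≤ 7, throughput 12 + 12 + 4 = 28.
Best is node-H, node-C, and node-E with total throughput 35.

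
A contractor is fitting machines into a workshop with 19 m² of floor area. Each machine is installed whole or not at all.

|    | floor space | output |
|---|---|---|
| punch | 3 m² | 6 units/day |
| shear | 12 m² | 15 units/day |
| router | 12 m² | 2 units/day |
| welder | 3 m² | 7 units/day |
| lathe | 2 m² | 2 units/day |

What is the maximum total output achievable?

28

This is a 0-1 knapsack instance.
Allowing fractional choices, the relaxed optimum would be about 29.0, but machines are indivisible.
punch + shear + welder: floor space 3 + 12 + 3 = 18 ≤ 19, output 6 + 15 + 7 = 28.
punch + shear + lathe: floor space 3 + 12 + 2 = 17 ≤ 19, output 6 + 15 + 2 = 23.
shear + welder + lathe: floor space 12 + 3 + 2 = 17 ≤ 19, output 15 + 7 + 2 = 24.
Best is punch, shear, and welder with total output 28.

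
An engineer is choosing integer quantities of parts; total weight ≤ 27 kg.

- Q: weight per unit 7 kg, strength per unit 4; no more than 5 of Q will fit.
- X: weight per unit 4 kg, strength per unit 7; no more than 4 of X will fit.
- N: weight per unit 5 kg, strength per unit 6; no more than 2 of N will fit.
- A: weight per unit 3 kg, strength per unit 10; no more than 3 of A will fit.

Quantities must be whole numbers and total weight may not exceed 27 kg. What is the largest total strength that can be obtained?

58

3×X, 1×N, and 3×A: weight 26 ≤ 27, strength 3·7 + 1·6 + 3·10 = 57.
4×X and 3×A: weight 25 ≤ 27, strength 4·7 + 3·10 = 58.
Best is 58.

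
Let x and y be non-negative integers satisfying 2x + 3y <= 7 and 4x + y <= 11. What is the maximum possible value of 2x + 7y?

(x,y)=(0,2): 2·0+3·2=6≤7, 4·0+1·2=2≤11, objective 14.
(x,y)=(1,1): 2·1+3·1=5≤7, 4·1+1·1=5≤11, objective 9.
No feasible integer point exceeds 14.

14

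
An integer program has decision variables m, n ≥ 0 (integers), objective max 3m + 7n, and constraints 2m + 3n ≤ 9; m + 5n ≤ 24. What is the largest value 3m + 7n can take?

(m,n)=(0,3): 2·0+3·3=9≤9, 1·0+5·3=15≤24, objective 21.
(m,n)=(1,2): 2·1+3·2=8≤9, 1·1+5·2=11≤24, objective 17.
(m,n)=(0,2): 2·0+3·2=6≤9, 1·0+5·2=10≤24, objective 14.
The best lattice point is (0,3), giving 21.

21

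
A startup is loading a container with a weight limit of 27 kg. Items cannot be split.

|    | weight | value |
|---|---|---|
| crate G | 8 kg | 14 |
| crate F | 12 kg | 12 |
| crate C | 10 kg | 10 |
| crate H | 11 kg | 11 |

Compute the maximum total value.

crate G + crate F: weight 8 + 12 = 20 ≤ 27, value 14 + 12 = 26.
crate G + crate H: weight 8 + 11 = 19 ≤ 27, value 14 + 11 = 25.
Best is crate G and crate F with total value 26.

26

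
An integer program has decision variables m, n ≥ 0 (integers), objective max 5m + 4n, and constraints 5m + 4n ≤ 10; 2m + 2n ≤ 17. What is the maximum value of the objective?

(m,n)=(2,0) is feasible, giving 10.
(m,n)=(1,1) is feasible, giving 9.
(m,n)=(1,0) is feasible, giving 5.
The best lattice point is (2,0), giving 10.

10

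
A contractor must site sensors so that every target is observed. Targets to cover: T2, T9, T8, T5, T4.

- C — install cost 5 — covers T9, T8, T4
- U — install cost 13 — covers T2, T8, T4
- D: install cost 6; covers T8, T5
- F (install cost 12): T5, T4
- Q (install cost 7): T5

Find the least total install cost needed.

24

Choose C, U, and D: together they cover T2, T9, T8, T5, T4 — every target.
Total install cost: 5 + 13 + 6 = 24.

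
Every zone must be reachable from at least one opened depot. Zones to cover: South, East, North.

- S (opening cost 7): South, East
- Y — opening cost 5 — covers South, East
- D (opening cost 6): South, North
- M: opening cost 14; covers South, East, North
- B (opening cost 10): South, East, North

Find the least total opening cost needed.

This is an integer covering problem.
B alone covers South, East, North — every zone.
Total opening cost: 10.

10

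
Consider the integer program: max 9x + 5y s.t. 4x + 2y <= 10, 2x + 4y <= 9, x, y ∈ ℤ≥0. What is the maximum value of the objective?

(x,y)=(2,1): 4·2+2·1=10≤10, 2·2+4·1=8≤9, objective 23.
(x,y)=(2,0): 4·2+2·0=8≤10, 2·2+4·0=4≤9, objective 18.
(x,y)=(1,1): 4·1+2·1=6≤10, 2·1+4·1=6≤9, objective 14.
(x,y)=(0,2): 4·0+2·2=4≤10, 2·0+4·2=8≤9, objective 10.
No feasible integer point exceeds 23.

23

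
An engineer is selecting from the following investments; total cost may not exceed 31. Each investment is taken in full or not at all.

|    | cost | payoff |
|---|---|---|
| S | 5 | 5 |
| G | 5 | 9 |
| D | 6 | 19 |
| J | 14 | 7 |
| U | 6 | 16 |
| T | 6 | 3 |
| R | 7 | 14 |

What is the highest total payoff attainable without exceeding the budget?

Allowing fractional choices, the relaxed optimum would be about 64.0, but investments are indivisible.
G + D + U + T + R: cost 5 + 6 + 6 + 6 + 7 = 30 ≤ 31, payoff 9 + 19 + 16 + 3 + 14 = 61.
S + G + D + U + R: cost 5 + 5 + 6 + 6 + 7 = 29 ≤ 31, payoff 5 + 9 + 19 + 16 + 14 = 63.
G + D + U + R: cost 5 + 6 + 6 + 7 = 24 ≤ 31, payoff 9 + 19 + 16 + 14 = 58.
Best is S, G, D, U, and R with total payoff 63.

63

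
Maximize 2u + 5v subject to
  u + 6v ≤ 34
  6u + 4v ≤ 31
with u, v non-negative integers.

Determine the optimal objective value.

(u,v)=(1,5): 1·1+6·5=31≤34, 6·1+4·5=26≤31, objective 27.
(u,v)=(0,5): 1·0+6·5=30≤34, 6·0+4·5=20≤31, objective 25.
(u,v)=(2,4): 1·2+6·4=26≤34, 6·2+4·4=28≤31, objective 24.
(u,v)=(1,4): 1·1+6·4=25≤34, 6·1+4·4=22≤31, objective 22.
The best lattice point is (1,5), giving 27.

27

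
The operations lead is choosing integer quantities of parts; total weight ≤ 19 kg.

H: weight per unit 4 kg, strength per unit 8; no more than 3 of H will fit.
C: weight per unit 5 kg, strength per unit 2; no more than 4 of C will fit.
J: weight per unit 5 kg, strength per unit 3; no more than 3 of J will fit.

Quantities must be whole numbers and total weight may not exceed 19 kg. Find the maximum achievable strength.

This is a bounded integer knapsack.
3×H and 1×J: weight 17 ≤ 19, strength 3·8 + 1·3 = 27.
3×H and 1×C: weight 17 ≤ 19, strength 3·8 + 1·2 = 26.
Best is 27.

27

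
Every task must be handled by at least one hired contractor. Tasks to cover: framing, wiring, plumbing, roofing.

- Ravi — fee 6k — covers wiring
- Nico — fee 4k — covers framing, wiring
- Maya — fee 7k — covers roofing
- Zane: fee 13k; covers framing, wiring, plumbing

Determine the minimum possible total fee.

This is a weighted set-cover instance.
The greedy cost-per-new-task heuristic would pick Nico, Maya, and Zane for 24, but a cheaper cover exists.
Choose Maya and Zane: together they cover framing, wiring, plumbing, roofing — every task.
Total fee: 7 + 13 = 20.
No cover costs less than 20.

20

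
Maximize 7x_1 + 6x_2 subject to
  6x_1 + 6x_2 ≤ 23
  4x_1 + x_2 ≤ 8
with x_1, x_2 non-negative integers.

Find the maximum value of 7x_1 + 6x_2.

19

(x_1,x_2)=(1,2): 6·1+6·2=18≤23, 4·1+1·2=6≤8, objective 19.
(x_1,x_2)=(0,3): 6·0+6·3=18≤23, 4·0+1·3=3≤8, objective 18.
(x_1,x_2)=(1,1): 6·1+6·1=12≤23, 4·1+1·1=5≤8, objective 13.
(x_1,x_2)=(0,2): 6·0+6·2=12≤23, 4·0+1·2=2≤8, objective 12.
Maximum is 19 at (x_1,x_2)=(1,2).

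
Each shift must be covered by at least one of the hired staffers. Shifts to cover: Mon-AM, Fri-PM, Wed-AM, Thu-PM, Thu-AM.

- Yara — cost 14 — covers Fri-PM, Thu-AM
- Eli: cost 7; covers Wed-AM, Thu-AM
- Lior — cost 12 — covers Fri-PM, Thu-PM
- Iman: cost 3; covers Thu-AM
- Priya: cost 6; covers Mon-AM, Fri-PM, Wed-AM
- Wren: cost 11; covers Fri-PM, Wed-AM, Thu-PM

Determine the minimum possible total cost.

20

Choose Iman, Priya, and Wren: together they cover Mon-AM, Fri-PM, Wed-AM, Thu-PM, Thu-AM — every shift.
Total cost: 3 + 6 + 11 = 20.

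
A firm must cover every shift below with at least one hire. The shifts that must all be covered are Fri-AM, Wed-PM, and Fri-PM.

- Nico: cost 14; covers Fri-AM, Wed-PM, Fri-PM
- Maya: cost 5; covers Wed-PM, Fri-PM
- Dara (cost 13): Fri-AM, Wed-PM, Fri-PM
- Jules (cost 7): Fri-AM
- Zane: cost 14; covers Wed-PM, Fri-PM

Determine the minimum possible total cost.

12

Choose Maya and Jules: together they cover Fri-AM, Wed-PM, Fri-PM — every shift.
Total cost: 5 + 7 = 12.
No cover costs less than 12.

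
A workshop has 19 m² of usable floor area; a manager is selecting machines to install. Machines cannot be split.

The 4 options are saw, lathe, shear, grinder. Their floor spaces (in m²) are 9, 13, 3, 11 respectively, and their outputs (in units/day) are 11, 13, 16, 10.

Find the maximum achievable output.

29

shear + grinder: floor space 3 + 11 = 14 ≤ 19, output 16 + 10 = 26.
saw + shear: floor space 9 + 3 = 12 ≤ 19, output 11 + 16 = 27.
lathe + shear: floor space 13 + 3 = 16 ≤ 19, output 13 + 16 = 29.
Best is lathe and shear with total output 29.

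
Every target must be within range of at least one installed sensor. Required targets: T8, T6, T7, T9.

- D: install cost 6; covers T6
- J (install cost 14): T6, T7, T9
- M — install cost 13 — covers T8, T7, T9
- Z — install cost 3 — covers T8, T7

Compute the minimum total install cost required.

17

This is a weighted set-cover instance.
The greedy cost-per-new-target heuristic would pick Z, D, and M for 22, but a cheaper cover exists.
Choose J and Z: together they cover T8, T6, T7, T9 — every target.
Total install cost: 14 + 3 = 17.
No cover costs less than 17.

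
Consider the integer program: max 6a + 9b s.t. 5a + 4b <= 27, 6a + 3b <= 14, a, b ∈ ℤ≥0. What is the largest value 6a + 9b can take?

36

Relaxing integrality, the LP optimum is 42.00 at (a,b) = (0, 4.67), which is not an integer point.
(a,b)=(0,4): 5·0+4·4=16≤27, 6·0+3·4=12≤14, objective 36.
(a,b)=(0,3): 5·0+4·3=12≤27, 6·0+3·3=9≤14, objective 27.
No feasible integer point exceeds 36.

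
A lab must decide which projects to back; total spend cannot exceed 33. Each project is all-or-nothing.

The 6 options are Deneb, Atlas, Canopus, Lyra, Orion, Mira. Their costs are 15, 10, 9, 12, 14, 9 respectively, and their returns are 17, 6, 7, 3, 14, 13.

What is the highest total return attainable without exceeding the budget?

37

Allowing fractional choices, the relaxed optimum would be about 39.0, but projects are indivisible.
Canopus + Orion + Mira: cost 9 + 14 + 9 = 32 ≤ 33, return 7 + 14 + 13 = 34.
Atlas + Orion + Mira: cost 10 + 14 + 9 = 33 ≤ 33, return 6 + 14 + 13 = 33.
Deneb + Canopus + Mira: cost 15 + 9 + 9 = 33 ≤ 33, return 17 + 7 + 13 = 37.
Best is Deneb, Canopus, and Mira with total return 37.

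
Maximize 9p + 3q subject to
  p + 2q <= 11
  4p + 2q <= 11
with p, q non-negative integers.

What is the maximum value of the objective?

The continuous relaxation peaks at (2.75, 0) with value 24.75; rounding to a feasible lattice point costs some objective.
(p,q)=(2,1): 1·2+2·1=4≤11, 4·2+2·1=10≤11, objective 21.
(p,q)=(2,0): 1·2+2·0=2≤11, 4·2+2·0=8≤11, objective 18.
(p,q)=(1,2): 1·1+2·2=5≤11, 4·1+2·2=8≤11, objective 15.
Maximum is 21 at (p,q)=(2,1).

21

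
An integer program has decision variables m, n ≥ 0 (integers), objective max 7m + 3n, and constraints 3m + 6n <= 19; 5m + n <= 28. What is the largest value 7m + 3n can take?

The continuous relaxation peaks at (5.52, 0.407) with value 39.85; rounding to a feasible lattice point costs some objective.
(m,n)=(5,0): 3·5+6·0=15≤19, 5·5+1·0=25≤28, objective 35.
(m,n)=(4,1): 3·4+6·1=18≤19, 5·4+1·1=21≤28, objective 31.
The best lattice point is (5,0), giving 35.

35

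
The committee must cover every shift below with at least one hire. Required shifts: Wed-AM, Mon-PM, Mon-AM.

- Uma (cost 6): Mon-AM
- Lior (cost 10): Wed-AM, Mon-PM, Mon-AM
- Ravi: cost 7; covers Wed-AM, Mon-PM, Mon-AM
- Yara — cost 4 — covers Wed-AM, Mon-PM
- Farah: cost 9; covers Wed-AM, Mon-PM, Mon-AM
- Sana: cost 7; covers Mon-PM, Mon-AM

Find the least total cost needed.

7

This is a weighted set-cover instance.
The greedy cost-per-new-shift heuristic would pick Yara and Uma for 10, but a cheaper cover exists.
Ravi alone covers Wed-AM, Mon-PM, Mon-AM — every shift.
Total cost: 7.
No cover costs less than 7.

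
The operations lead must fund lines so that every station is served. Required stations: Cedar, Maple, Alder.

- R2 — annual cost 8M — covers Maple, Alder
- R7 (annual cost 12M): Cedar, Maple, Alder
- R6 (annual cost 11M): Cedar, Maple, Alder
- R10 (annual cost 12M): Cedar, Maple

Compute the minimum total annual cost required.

R6 alone covers Cedar, Maple, Alder — every station.
Total annual cost: 11.

11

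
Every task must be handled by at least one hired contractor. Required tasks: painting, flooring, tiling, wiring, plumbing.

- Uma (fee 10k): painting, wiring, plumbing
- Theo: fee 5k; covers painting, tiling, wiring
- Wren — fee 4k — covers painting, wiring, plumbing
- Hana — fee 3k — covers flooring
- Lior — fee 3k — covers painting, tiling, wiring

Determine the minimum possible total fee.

10

This is a weighted set-cover instance.
Choose Wren, Hana, and Lior: together they cover painting, flooring, tiling, wiring, plumbing — every task.
Total fee: 4 + 3 + 3 = 10.
No cover costs less than 10.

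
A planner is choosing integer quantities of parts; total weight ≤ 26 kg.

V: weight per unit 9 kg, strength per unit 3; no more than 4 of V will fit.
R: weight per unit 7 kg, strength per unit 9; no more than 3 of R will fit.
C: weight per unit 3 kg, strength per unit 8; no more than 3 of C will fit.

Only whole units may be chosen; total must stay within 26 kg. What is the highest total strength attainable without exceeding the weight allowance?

42

2×R and 3×C: weight 23 ≤ 26, strength 2·9 + 3·8 = 42.
1×V, 1×R, and 3×C: weight 25 ≤ 26, strength 1·3 + 1·9 + 3·8 = 36.
Best is 42.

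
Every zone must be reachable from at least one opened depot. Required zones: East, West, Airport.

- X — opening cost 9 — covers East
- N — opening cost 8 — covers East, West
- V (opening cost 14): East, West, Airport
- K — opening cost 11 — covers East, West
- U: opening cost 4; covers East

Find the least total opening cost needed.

This is a weighted set-cover instance.
The greedy cost-per-new-zone heuristic would pick N and V for 22, but a cheaper cover exists.
V alone covers East, West, Airport — every zone.
Total opening cost: 14.
No cover costs less than 14.

14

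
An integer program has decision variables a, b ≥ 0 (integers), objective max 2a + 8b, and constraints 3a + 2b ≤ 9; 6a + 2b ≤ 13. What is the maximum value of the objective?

32

The continuous relaxation peaks at (0, 4.5) with value 36.00; rounding to a feasible lattice point costs some objective.
(a,b)=(0,4): 3·0+2·4=8≤9, 6·0+2·4=8≤13, objective 32.
(a,b)=(1,3): 3·1+2·3=9≤9, 6·1+2·3=12≤13, objective 26.
(a,b)=(0,3): 3·0+2·3=6≤9, 6·0+2·3=6≤13, objective 24.
Maximum is 32 at (a,b)=(0,4).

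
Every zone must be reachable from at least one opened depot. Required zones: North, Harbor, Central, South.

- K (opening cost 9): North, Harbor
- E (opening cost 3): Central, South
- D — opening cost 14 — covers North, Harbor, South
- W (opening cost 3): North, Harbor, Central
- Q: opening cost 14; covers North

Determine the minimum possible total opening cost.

6

Choose E and W: together they cover North, Harbor, Central, South — every zone.
Total opening cost: 3 + 3 = 6.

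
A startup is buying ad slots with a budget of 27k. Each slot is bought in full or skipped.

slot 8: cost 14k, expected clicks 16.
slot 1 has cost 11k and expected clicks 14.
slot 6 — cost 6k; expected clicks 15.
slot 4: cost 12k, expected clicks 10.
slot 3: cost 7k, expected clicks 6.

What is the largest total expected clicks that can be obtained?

37

This is a 0-1 knapsack instance.
Allowing fractional choices, the relaxed optimum would be about 40.4, but ad slots are indivisible.
slot 8 + slot 6 + slot 3: cost 14 + 6 + 7 = 27 ≤ 27, expected clicks 16 + 15 + 6 = 37.
slot 8 + slot 6: cost 14 + 6 = 20 ≤ 27, expected clicks 16 + 15 = 31.
slot 1 + slot 6 + slot 3: cost 11 + 6 + 7 = 24 ≤ 27, expected clicks 14 + 15 + 6 = 35.
Best is slot 8, slot 6, and slot 3 with total expected clicks 37.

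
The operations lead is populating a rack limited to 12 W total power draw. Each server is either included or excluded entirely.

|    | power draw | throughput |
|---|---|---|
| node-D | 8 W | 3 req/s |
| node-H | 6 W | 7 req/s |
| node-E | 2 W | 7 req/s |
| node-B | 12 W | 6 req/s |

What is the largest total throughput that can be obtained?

This is a 0-1 knapsack instance.
Allowing fractional choices, the relaxed optimum would be about 16.0, but servers are indivisible.
node-H + node-E: power draw 6 + 2 = 8 ≤ 12, throughput 7 + 7 = 14.
node-D + node-E: power draw 8 + 2 = 10 ≤ 12, throughput 3 + 7 = 10.
Best is node-H and node-E with total throughput 14.

14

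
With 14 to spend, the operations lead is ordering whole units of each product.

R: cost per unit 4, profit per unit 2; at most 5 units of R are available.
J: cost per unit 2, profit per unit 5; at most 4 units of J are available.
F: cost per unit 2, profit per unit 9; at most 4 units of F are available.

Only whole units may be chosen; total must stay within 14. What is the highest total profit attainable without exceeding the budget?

Take 3×J and 4×F: cost 14 ≤ 14, profit 3·5 + 4·9 = 51.
F has the best ratio (9/2) and is taken to its limit of 4; remaining capacity is filled optimally with the others.

51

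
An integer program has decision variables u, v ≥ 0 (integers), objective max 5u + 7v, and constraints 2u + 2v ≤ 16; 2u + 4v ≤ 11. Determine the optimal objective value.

Relaxing integrality, the LP optimum is 27.50 at (u,v) = (5.5, 0), which is not an integer point.
(u,v)=(5,0): 2·5+2·0=10≤16, 2·5+4·0=10≤11, objective 25.
(u,v)=(4,0): 2·4+2·0=8≤16, 2·4+4·0=8≤11, objective 20.
The best lattice point is (5,0), giving 25.

25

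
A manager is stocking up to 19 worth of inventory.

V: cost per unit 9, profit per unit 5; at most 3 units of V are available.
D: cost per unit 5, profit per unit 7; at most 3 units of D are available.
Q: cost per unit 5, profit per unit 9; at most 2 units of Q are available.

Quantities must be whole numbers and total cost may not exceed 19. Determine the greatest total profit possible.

This is a bounded integer knapsack.
Take 1×D and 2×Q: cost 15 ≤ 19, profit 1·7 + 2·9 = 25.
Q has the best ratio (9/5) and is taken to its limit of 2; remaining capacity is filled optimally with the others.

25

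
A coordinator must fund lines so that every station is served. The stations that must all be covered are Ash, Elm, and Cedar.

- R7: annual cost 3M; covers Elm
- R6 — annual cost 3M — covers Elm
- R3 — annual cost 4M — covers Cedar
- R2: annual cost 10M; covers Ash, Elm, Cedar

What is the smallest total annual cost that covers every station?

10

The greedy cost-per-new-station heuristic would pick R7, R3, and R2 for 17, but a cheaper cover exists.
R2 alone covers Ash, Elm, Cedar — every station.
Total annual cost: 10.
No cover costs less than 10.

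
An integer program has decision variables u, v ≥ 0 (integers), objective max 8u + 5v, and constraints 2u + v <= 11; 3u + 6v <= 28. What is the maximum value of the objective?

(u,v)=(5,1): 2·5+1·1=11≤11, 3·5+6·1=21≤28, objective 45.
(u,v)=(4,2): 2·4+1·2=10≤11, 3·4+6·2=24≤28, objective 42.
(u,v)=(5,0): 2·5+1·0=10≤11, 3·5+6·0=15≤28, objective 40.
(u,v)=(3,3): 2·3+1·3=9≤11, 3·3+6·3=27≤28, objective 39.
The best lattice point is (5,1), giving 45.

45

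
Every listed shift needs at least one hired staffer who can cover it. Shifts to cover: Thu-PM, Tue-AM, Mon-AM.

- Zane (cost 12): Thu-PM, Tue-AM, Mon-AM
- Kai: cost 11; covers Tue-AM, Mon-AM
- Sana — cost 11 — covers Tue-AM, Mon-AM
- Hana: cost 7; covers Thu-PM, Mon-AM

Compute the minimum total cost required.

12

The greedy cost-per-new-shift heuristic would pick Hana and Kai for 18, but a cheaper cover exists.
Zane alone covers Thu-PM, Tue-AM, Mon-AM — every shift.
Total cost: 12.
No cover costs less than 12.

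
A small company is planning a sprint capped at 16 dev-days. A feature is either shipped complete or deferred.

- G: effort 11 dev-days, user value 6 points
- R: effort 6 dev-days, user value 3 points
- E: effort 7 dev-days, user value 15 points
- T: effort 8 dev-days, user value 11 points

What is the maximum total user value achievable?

26

R + E: effort 6 + 7 = 13 ≤ 16, user value 3 + 15 = 18.
E: effort 7 ≤ 16, user value 15.
E + T: effort 7 + 8 = 15 ≤ 16, user value 15 + 11 = 26.
Best is E and T with total user value 26.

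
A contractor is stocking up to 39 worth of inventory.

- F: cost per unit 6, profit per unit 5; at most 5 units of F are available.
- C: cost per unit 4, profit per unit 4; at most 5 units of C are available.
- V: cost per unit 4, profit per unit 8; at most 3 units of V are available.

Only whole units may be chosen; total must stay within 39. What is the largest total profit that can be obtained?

49

Take 1×F, 5×C, and 3×V: cost 38 ≤ 39, profit 1·5 + 5·4 + 3·8 = 49.
V has the best ratio (8/4) and is taken to its limit of 3; remaining capacity is filled optimally with the others.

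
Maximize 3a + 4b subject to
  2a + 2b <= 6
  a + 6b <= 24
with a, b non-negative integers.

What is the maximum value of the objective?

(a,b)=(0,3): 2·0+2·3=6≤6, 1·0+6·3=18≤24, objective 12.
(a,b)=(1,2): 2·1+2·2=6≤6, 1·1+6·2=13≤24, objective 11.
(a,b)=(0,2): 2·0+2·2=4≤6, 1·0+6·2=12≤24, objective 8.
No feasible integer point exceeds 12.

12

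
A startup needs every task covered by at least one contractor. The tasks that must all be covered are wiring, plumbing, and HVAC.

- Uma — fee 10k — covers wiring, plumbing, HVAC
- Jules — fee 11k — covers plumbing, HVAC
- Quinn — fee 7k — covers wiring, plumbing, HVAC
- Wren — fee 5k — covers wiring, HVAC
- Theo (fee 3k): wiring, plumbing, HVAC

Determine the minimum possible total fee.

Theo alone covers wiring, plumbing, HVAC — every task.
Total fee: 3.
No cover costs less than 3.

3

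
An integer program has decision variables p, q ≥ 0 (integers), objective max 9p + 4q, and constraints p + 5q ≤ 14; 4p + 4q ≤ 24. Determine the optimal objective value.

(p,q)=(6,0): 1·6+5·0=6≤14, 4·6+4·0=24≤24, objective 54.
(p,q)=(5,1): 1·5+5·1=10≤14, 4·5+4·1=24≤24, objective 49.
(p,q)=(5,0): 1·5+5·0=5≤14, 4·5+4·0=20≤24, objective 45.
Maximum is 54 at (p,q)=(6,0).

54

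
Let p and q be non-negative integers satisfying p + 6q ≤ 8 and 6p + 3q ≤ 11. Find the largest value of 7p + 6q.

Relaxing integrality, the LP optimum is 15.64 at (p,q) = (1.27, 1.12), which is not an integer point.
(p,q)=(1,1): 1·1+6·1=7≤8, 6·1+3·1=9≤11, objective 13.
(p,q)=(1,0): 1·1+6·0=1≤8, 6·1+3·0=6≤11, objective 7.
(p,q)=(0,1): 1·0+6·1=6≤8, 6·0+3·1=3≤11, objective 6.
Maximum is 13 at (p,q)=(1,1).

13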